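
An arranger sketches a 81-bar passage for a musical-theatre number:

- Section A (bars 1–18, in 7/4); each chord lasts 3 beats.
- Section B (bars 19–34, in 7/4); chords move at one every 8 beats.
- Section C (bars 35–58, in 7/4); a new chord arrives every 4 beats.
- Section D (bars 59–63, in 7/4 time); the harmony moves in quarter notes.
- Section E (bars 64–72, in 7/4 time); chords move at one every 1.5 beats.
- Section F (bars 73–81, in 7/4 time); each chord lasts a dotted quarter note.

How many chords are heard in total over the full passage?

217 chords

A has 126 beats and chords last 3 each, so 42 chords.
B has 112 beats and chords last 8 each, so 14 chords.
C has 168 beats and chords last 4 each, so 42 chords.
D has 35 beats and chords last 1 each, so 35 chords.
E has 63 beats and chords last 1.5 each, so 42 chords.
F has 63 beats and chords last 1.5 each, so 42 chords.
Total: 42 + 14 + 42 + 35 + 42 + 42 = 217.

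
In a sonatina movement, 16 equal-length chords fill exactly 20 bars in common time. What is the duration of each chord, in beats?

20 bars × 4 beats/bar = 80 beats total.
80 beats ÷ 16 chords = 5 beats per chord.

5 beats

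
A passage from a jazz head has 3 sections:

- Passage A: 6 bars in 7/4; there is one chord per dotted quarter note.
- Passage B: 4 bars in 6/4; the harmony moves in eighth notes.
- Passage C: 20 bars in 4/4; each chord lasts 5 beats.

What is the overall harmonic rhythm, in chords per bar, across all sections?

A: 6 × 7 = 42 beats ÷ 1.5 = 28 chords.
B: 4 × 6 = 24 beats ÷ 0.5 = 48 chords.
C: 20 × 4 = 80 beats ÷ 5 = 16 chords.
Overall: 92 chords over 30 bars → 92/30 = 46/15 chords per bar.

46/15 chords per bar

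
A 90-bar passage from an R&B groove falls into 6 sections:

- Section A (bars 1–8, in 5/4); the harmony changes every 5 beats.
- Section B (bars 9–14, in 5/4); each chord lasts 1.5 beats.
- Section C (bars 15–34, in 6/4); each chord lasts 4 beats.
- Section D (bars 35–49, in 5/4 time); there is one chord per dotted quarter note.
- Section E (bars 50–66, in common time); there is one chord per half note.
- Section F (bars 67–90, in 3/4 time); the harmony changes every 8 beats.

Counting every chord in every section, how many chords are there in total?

A: 8 bars × 5 beats = 40 beats; 5 beats/chord → 8 chords.
B: 6 bars × 5 beats = 30 beats; 1.5 beats/chord → 20 chords.
C: 20 bars × 6 beats = 120 beats; 4 beats/chord → 30 chords.
D: 15 bars × 5 beats = 75 beats; 1.5 beats/chord → 50 chords.
E: 17 bars × 4 beats = 68 beats; 2 beats/chord → 34 chords.
F: 24 bars × 3 beats = 72 beats; 8 beats/chord → 9 chords.
Total: 8 + 20 + 30 + 50 + 34 + 9 = 151.

151 chords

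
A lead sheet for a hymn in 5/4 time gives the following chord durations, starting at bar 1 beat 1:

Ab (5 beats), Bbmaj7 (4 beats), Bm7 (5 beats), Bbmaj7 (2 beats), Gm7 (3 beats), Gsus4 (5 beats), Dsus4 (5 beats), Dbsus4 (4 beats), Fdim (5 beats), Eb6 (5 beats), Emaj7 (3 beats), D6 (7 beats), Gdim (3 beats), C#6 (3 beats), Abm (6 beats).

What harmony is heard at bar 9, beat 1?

Beat 1 of bar 9 is beat (9−1)×5 + 1 = 41 overall.
Running totals: Ab ends at 5, Bbmaj7 ends at 9, Bm7 ends at 14, Bbmaj7 ends at 16, Gm7 ends at 19, Gsus4 ends at 24, Dsus4 ends at 29, Dbsus4 ends at 33, Fdim ends at 38, Eb6 ends at 43.
Beat 41 falls within Eb6.

Eb6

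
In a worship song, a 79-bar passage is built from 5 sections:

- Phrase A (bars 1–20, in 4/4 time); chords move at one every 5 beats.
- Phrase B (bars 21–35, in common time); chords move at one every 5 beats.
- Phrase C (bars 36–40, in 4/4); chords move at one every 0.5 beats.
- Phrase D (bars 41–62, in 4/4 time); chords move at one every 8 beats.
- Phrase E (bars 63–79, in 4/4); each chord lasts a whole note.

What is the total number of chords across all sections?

96 chords

A: 20·4 = 80 beats, 80/5 = 16 chords.
B: 15·4 = 60 beats, 60/5 = 12 chords.
C: 5·4 = 20 beats, 20/0.5 = 40 chords.
D: 22·4 = 88 beats, 88/8 = 11 chords.
E: 17·4 = 68 beats, 68/4 = 17 chords.
Total: 16 + 12 + 40 + 11 + 17 = 96.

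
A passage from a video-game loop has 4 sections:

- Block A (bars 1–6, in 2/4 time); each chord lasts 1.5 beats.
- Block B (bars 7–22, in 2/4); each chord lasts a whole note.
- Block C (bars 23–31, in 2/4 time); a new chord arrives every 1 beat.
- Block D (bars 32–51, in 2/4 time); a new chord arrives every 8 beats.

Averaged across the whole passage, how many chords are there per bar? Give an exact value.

A: 6 bars of 2 beats is 12 beats; at 1.5 beats each that's 8 chords.
B: 16 bars of 2 beats is 32 beats; at 4 beats each that's 8 chords.
C: 9 bars of 2 beats is 18 beats; at 1 beat each that's 18 chords.
D: 20 bars of 2 beats is 40 beats; at 8 beats each that's 5 chords.
Overall: 39 chords over 51 bars → 39/51 = 13/17 chords per bar.

13/17 chords per bar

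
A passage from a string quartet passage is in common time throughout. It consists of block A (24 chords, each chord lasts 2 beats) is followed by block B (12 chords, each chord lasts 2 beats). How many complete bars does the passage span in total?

A: 24 × 2 = 48 beats = 12 bars.
B: 12 × 2 = 24 beats = 6 bars.
Total: 12 + 6 = 18 bars.

18 bars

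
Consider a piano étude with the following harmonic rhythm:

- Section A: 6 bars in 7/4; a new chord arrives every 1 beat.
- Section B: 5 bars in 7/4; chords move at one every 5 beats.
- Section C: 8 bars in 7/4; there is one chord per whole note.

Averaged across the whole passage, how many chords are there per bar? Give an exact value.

63/19 chords per bar

A: 6 × 7 = 42 beats ÷ 1 = 42 chords.
B: 5 × 7 = 35 beats ÷ 5 = 7 chords.
C: 8 × 7 = 56 beats ÷ 4 = 14 chords.
Overall: 63 chords over 19 bars → 63/19 = 63/19 chords per bar.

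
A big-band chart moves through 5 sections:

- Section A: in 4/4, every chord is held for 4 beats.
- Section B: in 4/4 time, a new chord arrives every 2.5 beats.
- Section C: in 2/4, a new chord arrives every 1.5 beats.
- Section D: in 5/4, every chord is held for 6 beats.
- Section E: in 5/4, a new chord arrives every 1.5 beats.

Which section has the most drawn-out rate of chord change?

Section D

A: 4/4 = 1 chord/bar.
B: 4/2.5 = 1.6 chords/bar.
C: 2/1.5 = 4/3 chords/bar.
D: 5/6 = 5/6 chords/bar.
E: 5/1.5 = 10/3 chords/bar.
Slowest is D at 5/6 chords/bar.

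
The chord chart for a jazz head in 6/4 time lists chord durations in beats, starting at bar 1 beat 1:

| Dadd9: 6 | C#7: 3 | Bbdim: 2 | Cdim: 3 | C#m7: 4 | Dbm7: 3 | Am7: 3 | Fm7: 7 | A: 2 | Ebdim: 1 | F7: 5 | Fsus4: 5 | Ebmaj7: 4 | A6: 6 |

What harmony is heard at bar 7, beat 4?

Beat 4 of bar 7 is beat (7−1)×6 + 4 = 40 overall.
Running totals: Dadd9 ends at 6, C#7 ends at 9, Bbdim ends at 11, Cdim ends at 14, C#m7 ends at 18, Dbm7 ends at 21, Am7 ends at 24, Fm7 ends at 31, A ends at 33, Ebdim ends at 34, F7 ends at 39, Fsus4 ends at 44.
Beat 40 falls within Fsus4.

Fsus4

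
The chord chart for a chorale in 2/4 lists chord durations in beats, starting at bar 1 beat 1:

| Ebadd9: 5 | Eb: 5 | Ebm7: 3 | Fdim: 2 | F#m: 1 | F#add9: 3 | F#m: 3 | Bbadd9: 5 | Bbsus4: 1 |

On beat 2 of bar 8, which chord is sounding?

F#m

Beat 2 of bar 8 is beat (8−1)×2 + 2 = 16 overall.
Running totals: Ebadd9 ends at 5, Eb ends at 10, Ebm7 ends at 13, Fdim ends at 15, F#m ends at 16.
Beat 16 falls within F#m.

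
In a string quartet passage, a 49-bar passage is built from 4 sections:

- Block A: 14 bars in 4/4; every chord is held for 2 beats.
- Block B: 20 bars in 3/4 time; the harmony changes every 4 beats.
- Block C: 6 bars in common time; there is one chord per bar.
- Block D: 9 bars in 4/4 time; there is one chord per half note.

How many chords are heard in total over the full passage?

A: 14·4 = 56 beats, 56/2 = 28 chords.
B: 20·3 = 60 beats, 60/4 = 15 chords.
C: 6·4 = 24 beats, 24/4 = 6 chords.
D: 9·4 = 36 beats, 36/2 = 18 chords.
Total: 28 + 15 + 6 + 18 = 67.

67 chords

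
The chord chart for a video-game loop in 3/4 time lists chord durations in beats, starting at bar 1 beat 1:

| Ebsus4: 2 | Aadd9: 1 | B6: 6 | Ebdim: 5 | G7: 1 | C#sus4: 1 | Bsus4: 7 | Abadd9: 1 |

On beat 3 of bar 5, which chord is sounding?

G7

Beat 3 of bar 5 is beat (5−1)×3 + 3 = 15 overall.
Running totals: Ebsus4 ends at 2, Aadd9 ends at 3, B6 ends at 9, Ebdim ends at 14, G7 ends at 15.
Beat 15 falls within G7.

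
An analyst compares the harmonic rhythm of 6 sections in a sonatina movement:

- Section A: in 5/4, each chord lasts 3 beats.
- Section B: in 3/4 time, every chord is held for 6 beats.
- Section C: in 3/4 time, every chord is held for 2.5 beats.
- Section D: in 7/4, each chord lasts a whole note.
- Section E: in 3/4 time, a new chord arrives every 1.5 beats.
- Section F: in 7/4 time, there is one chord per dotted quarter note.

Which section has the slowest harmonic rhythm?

A: each chord is 3 beats in 5/4, so 5/3 per bar.
B: each chord is 6 beats in 3/4, so 0.5 per bar.
C: each chord is 2.5 beats in 3/4, so 1.2 per bar.
D: each chord is 4 beats in 7/4, so 1.75 per bar.
E: each chord is 1.5 beats in 3/4, so 2 per bar.
F: each chord is 1.5 beats in 7/4, so 14/3 per bar.
Slowest is B at 0.5 chords/bar.

Section B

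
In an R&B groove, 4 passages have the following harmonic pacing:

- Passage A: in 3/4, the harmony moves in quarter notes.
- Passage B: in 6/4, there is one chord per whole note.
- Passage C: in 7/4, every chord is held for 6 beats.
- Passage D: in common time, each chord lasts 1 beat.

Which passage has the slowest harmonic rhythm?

Passage C

A: each chord is 1 beat in 3/4, so 3 per bar.
B: each chord is 4 beats in 6/4, so 1.5 per bar.
C: each chord is 6 beats in 7/4, so 7/6 per bar.
D: each chord is 1 beat in 4/4, so 4 per bar.
Slowest is C at 7/6 chords/bar.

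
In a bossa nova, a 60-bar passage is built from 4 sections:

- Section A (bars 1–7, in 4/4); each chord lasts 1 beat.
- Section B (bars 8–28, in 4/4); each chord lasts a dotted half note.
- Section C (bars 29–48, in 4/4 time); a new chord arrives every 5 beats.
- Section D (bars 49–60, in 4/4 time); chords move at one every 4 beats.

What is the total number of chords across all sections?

84 chords

A: 7·4 = 28 beats, 28/1 = 28 chords.
B: 21·4 = 84 beats, 84/3 = 28 chords.
C: 20·4 = 80 beats, 80/5 = 16 chords.
D: 12·4 = 48 beats, 48/4 = 12 chords.
Total: 28 + 28 + 16 + 12 = 84.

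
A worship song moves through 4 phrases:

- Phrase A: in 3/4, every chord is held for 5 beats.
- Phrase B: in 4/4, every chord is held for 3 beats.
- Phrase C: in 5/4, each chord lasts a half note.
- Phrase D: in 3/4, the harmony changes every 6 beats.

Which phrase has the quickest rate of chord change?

Phrase C

A: each chord is 5 beats in 3/4, so 0.6 per bar.
B: each chord is 3 beats in 4/4, so 4/3 per bar.
C: each chord is 2 beats in 5/4, so 2.5 per bar.
D: each chord is 6 beats in 3/4, so 0.5 per bar.
Fastest is C at 2.5 chords/bar.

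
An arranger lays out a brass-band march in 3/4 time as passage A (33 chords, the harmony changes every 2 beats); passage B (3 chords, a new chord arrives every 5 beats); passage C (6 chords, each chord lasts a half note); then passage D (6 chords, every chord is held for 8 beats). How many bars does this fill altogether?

47 bars

A: 33 × 2 = 66 beats = 22 bars.
B: 3 × 5 = 15 beats = 5 bars.
C: 6 × 2 = 12 beats = 4 bars.
D: 6 × 8 = 48 beats = 16 bars.
Total: 22 + 5 + 4 + 16 = 47 bars.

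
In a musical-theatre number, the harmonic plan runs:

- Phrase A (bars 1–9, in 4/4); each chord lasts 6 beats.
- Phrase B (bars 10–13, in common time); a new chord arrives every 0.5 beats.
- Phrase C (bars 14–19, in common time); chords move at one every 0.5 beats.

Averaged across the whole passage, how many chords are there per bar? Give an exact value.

A: 9 bars of 4 beats is 36 beats; at 6 beats each that's 6 chords.
B: 4 bars of 4 beats is 16 beats; at 0.5 beats each that's 32 chords.
C: 6 bars of 4 beats is 24 beats; at 0.5 beats each that's 48 chords.
Overall: 86 chords over 19 bars → 86/19 = 86/19 chords per bar.

86/19 chords per bar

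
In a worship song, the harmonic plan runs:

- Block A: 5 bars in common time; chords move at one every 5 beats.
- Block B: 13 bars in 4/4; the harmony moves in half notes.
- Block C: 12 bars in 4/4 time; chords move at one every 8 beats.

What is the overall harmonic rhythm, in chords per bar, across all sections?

1.2 chords per bar

A: 5 bars of 4 beats is 20 beats; at 5 beats each that's 4 chords.
B: 13 bars of 4 beats is 52 beats; at 2 beats each that's 26 chords.
C: 12 bars of 4 beats is 48 beats; at 8 beats each that's 6 chords.
Overall: 36 chords over 30 bars → 36/30 = 1.2 chords per bar.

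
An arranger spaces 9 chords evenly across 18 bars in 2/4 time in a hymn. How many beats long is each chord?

4 beats

18 bars × 2 beats/bar = 36 beats total.
36 beats ÷ 9 chords = 4 beats per chord.
(That is a whole note.)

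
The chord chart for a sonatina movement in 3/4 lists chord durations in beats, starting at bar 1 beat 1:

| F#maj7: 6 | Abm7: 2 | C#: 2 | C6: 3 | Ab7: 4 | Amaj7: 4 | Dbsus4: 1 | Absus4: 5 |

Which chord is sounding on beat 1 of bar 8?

Beat 1 of bar 8 is beat (8−1)×3 + 1 = 22 overall.
Running totals: F#maj7 ends at 6, Abm7 ends at 8, C# ends at 10, C6 ends at 13, Ab7 ends at 17, Amaj7 ends at 21, Dbsus4 ends at 22.
Beat 22 falls within Dbsus4.

Dbsus4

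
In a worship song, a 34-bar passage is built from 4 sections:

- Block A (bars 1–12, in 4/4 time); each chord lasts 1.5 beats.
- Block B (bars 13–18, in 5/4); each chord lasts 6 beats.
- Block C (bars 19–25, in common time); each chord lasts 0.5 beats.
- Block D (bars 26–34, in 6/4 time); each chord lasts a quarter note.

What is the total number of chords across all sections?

A: 12·4 = 48 beats, 48/1.5 = 32 chords.
B: 6·5 = 30 beats, 30/6 = 5 chords.
C: 7·4 = 28 beats, 28/0.5 = 56 chords.
D: 9·6 = 54 beats, 54/1 = 54 chords.
Total: 32 + 5 + 56 + 54 = 147.

147 chords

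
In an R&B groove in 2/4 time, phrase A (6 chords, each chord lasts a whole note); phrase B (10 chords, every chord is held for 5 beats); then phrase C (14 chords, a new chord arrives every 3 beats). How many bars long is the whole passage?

A: 6 × 4 = 24 beats = 12 bars.
B: 10 × 5 = 50 beats = 25 bars.
C: 14 × 3 = 42 beats = 21 bars.
Total: 12 + 25 + 21 = 58 bars.

58 bars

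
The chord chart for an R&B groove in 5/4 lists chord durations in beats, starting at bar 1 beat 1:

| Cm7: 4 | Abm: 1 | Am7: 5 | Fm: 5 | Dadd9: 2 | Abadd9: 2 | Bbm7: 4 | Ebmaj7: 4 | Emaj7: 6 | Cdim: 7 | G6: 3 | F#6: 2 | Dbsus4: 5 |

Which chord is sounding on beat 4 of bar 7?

Cdim

Beat 4 of bar 7 is beat (7−1)×5 + 4 = 34 overall.
Running totals: Cm7 ends at 4, Abm ends at 5, Am7 ends at 10, Fm ends at 15, Dadd9 ends at 17, Abadd9 ends at 19, Bbm7 ends at 23, Ebmaj7 ends at 27, Emaj7 ends at 33, Cdim ends at 40.
Beat 34 falls within Cdim.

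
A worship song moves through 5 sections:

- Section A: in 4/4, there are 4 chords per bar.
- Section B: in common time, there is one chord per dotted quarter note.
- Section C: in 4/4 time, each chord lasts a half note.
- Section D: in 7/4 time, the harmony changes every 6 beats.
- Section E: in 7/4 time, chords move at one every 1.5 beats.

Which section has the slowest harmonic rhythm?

A: 4 beats/bar ÷ 1 beat/chord = 4 chords/bar.
B: 4 beats/bar ÷ 1.5 beats/chord = 8/3 chords/bar.
C: 4 beats/bar ÷ 2 beats/chord = 2 chords/bar.
D: 7 beats/bar ÷ 6 beats/chord = 7/6 chords/bar.
E: 7 beats/bar ÷ 1.5 beats/chord = 14/3 chords/bar.
Slowest is D at 7/6 chords/bar.

Section D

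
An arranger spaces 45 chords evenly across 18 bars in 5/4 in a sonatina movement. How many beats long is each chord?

18 bars × 5 beats/bar = 90 beats total.
90 beats ÷ 45 chords = 2 beats per chord.
(That is a half note.)

2 beats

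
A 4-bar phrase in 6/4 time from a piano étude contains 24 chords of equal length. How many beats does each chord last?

1 beat

4 bars × 6 beats/bar = 24 beats total.
24 beats ÷ 24 chords = 1 beats per chord.
(That is a quarter note.)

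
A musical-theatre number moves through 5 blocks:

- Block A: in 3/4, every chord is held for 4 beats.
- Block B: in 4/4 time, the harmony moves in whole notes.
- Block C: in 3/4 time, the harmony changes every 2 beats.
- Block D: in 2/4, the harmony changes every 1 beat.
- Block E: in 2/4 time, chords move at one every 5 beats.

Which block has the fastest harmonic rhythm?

A: 3/4 = 0.75 chords/bar.
B: 4/4 = 1 chord/bar.
C: 3/2 = 1.5 chords/bar.
D: 2/1 = 2 chords/bar.
E: 2/5 = 0.4 chords/bar.
Fastest is D at 2 chords/bar.

Block D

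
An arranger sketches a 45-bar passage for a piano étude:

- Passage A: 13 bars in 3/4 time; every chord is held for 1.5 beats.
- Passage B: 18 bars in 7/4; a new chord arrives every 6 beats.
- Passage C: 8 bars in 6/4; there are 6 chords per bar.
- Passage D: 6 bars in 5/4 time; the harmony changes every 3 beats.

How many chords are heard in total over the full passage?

105 chords

A has 39 beats and chords last 1.5 each, so 26 chords.
B has 126 beats and chords last 6 each, so 21 chords.
C has 48 beats and chords last 1 each, so 48 chords.
D has 30 beats and chords last 3 each, so 10 chords.
Total: 26 + 21 + 48 + 10 = 105.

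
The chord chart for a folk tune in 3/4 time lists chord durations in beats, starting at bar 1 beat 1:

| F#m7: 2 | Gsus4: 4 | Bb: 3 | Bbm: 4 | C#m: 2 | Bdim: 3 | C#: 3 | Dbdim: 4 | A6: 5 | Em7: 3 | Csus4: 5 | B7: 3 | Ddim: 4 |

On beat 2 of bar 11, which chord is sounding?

Em7

Beat 2 of bar 11 is beat (11−1)×3 + 2 = 32 overall.
Running totals: F#m7 ends at 2, Gsus4 ends at 6, Bb ends at 9, Bbm ends at 13, C#m ends at 15, Bdim ends at 18, C# ends at 21, Dbdim ends at 25, A6 ends at 30, Em7 ends at 33.
Beat 32 falls within Em7.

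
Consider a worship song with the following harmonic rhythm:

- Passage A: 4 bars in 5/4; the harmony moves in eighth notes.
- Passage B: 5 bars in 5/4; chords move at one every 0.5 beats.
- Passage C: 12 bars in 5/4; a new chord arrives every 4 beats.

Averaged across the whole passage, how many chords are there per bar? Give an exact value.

5 chords per bar

A: 4 × 5 = 20 beats ÷ 0.5 = 40 chords.
B: 5 × 5 = 25 beats ÷ 0.5 = 50 chords.
C: 12 × 5 = 60 beats ÷ 4 = 15 chords.
Overall: 105 chords over 21 bars → 105/21 = 5 chords per bar.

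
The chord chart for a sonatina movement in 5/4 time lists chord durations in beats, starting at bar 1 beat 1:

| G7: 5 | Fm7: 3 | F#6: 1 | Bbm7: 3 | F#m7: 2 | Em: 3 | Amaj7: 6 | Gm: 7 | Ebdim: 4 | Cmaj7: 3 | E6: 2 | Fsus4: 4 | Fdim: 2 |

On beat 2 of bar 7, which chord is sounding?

Beat 2 of bar 7 is beat (7−1)×5 + 2 = 32 overall.
Running totals: G7 ends at 5, Fm7 ends at 8, F#6 ends at 9, Bbm7 ends at 12, F#m7 ends at 14, Em ends at 17, Amaj7 ends at 23, Gm ends at 30, Ebdim ends at 34.
Beat 32 falls within Ebdim.

Ebdim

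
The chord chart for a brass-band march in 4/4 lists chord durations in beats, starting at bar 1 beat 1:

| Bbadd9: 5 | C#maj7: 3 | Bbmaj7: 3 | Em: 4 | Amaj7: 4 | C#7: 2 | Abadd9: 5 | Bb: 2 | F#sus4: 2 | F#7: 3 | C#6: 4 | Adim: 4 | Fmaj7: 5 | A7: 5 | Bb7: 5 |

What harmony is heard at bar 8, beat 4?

F#7

Beat 4 of bar 8 is beat (8−1)×4 + 4 = 32 overall.
Running totals: Bbadd9 ends at 5, C#maj7 ends at 8, Bbmaj7 ends at 11, Em ends at 15, Amaj7 ends at 19, C#7 ends at 21, Abadd9 ends at 26, Bb ends at 28, F#sus4 ends at 30, F#7 ends at 33.
Beat 32 falls within F#7.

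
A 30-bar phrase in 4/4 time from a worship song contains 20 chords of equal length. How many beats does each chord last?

6 beats

30 bars × 4 beats/bar = 120 beats total.
120 beats ÷ 20 chords = 6 beats per chord.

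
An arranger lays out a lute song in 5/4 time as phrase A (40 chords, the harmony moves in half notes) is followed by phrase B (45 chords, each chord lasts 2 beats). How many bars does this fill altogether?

34 bars

A: 40 × 2 = 80 beats = 16 bars.
B: 45 × 2 = 90 beats = 18 bars.
Total: 16 + 18 = 34 bars.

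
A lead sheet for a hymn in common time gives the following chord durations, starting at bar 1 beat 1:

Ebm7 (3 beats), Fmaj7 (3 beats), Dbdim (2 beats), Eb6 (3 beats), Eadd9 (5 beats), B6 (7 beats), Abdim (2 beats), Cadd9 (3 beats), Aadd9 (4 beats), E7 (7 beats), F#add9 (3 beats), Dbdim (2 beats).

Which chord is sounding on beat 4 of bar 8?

Beat 4 of bar 8 is beat (8−1)×4 + 4 = 32 overall.
Running totals: Ebm7 ends at 3, Fmaj7 ends at 6, Dbdim ends at 8, Eb6 ends at 11, Eadd9 ends at 16, B6 ends at 23, Abdim ends at 25, Cadd9 ends at 28, Aadd9 ends at 32.
Beat 32 falls within Aadd9.

Aadd9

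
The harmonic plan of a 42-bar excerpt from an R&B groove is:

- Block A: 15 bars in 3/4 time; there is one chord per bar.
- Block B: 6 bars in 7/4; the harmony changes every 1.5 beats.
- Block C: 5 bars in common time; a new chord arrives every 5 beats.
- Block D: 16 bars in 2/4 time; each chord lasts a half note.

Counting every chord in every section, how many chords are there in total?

63 chords

A: 15·3 = 45 beats, 45/3 = 15 chords.
B: 6·7 = 42 beats, 42/1.5 = 28 chords.
C: 5·4 = 20 beats, 20/5 = 4 chords.
D: 16·2 = 32 beats, 32/2 = 16 chords.
Total: 15 + 28 + 4 + 16 = 63.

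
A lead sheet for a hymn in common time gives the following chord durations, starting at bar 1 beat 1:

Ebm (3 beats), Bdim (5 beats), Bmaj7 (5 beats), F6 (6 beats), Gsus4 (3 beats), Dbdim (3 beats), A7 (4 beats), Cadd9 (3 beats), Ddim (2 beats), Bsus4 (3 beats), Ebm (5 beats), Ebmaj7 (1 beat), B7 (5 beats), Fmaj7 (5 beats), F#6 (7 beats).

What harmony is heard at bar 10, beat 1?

Beat 1 of bar 10 is beat (10−1)×4 + 1 = 37 overall.
Running totals: Ebm ends at 3, Bdim ends at 8, Bmaj7 ends at 13, F6 ends at 19, Gsus4 ends at 22, Dbdim ends at 25, A7 ends at 29, Cadd9 ends at 32, Ddim ends at 34, Bsus4 ends at 37.
Beat 37 falls within Bsus4.

Bsus4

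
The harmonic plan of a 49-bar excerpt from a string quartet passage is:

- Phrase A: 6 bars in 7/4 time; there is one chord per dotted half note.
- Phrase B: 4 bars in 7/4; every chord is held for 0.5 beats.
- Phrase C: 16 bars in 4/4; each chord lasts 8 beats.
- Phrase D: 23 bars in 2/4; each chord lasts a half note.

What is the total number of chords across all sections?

A has 42 beats and chords last 3 each, so 14 chords.
B has 28 beats and chords last 0.5 each, so 56 chords.
C has 64 beats and chords last 8 each, so 8 chords.
D has 46 beats and chords last 2 each, so 23 chords.
Total: 14 + 56 + 8 + 23 = 101.

101 chords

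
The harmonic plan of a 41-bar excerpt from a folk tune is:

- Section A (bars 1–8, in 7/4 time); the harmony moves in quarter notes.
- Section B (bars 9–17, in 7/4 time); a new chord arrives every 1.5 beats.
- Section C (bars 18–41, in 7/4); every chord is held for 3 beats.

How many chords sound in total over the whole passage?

A: 8·7 = 56 beats, 56/1 = 56 chords.
B: 9·7 = 63 beats, 63/1.5 = 42 chords.
C: 24·7 = 168 beats, 168/3 = 56 chords.
Total: 56 + 42 + 56 = 154.

154 chords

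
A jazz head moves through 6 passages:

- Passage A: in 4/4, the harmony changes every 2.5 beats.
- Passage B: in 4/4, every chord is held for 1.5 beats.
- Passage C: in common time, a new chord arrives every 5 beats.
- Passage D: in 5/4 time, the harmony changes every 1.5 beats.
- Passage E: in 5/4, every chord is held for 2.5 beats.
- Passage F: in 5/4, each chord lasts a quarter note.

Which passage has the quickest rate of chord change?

Passage F

A: each chord is 2.5 beats in 4/4, so 1.6 per bar.
B: each chord is 1.5 beats in 4/4, so 8/3 per bar.
C: each chord is 5 beats in 4/4, so 0.8 per bar.
D: each chord is 1.5 beats in 5/4, so 10/3 per bar.
E: each chord is 2.5 beats in 5/4, so 2 per bar.
F: each chord is 1 beat in 5/4, so 5 per bar.
Fastest is F at 5 chords/bar.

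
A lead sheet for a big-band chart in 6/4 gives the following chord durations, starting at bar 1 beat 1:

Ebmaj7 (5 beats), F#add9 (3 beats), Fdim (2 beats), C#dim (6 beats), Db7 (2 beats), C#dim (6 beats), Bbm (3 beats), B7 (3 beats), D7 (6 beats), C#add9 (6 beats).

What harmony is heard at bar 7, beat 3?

Beat 3 of bar 7 is beat (7−1)×6 + 3 = 39 overall.
Running totals: Ebmaj7 ends at 5, F#add9 ends at 8, Fdim ends at 10, C#dim ends at 16, Db7 ends at 18, C#dim ends at 24, Bbm ends at 27, B7 ends at 30, D7 ends at 36, C#add9 ends at 42.
Beat 39 falls within C#add9.

C#add9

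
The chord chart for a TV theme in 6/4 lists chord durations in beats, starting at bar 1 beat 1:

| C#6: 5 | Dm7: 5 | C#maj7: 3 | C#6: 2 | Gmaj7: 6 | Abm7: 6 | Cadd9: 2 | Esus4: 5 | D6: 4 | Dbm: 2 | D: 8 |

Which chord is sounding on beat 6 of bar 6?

D6

Beat 6 of bar 6 is beat (6−1)×6 + 6 = 36 overall.
Running totals: C#6 ends at 5, Dm7 ends at 10, C#maj7 ends at 13, C#6 ends at 15, Gmaj7 ends at 21, Abm7 ends at 27, Cadd9 ends at 29, Esus4 ends at 34, D6 ends at 38.
Beat 36 falls within D6.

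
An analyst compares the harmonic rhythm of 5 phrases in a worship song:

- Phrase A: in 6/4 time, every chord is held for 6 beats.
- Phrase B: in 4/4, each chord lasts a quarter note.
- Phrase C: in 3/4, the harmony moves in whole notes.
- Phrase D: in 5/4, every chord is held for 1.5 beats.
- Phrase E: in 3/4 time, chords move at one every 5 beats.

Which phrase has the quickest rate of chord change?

Phrase B

A: 6/6 = 1 chord/bar.
B: 4/1 = 4 chords/bar.
C: 3/4 = 0.75 chords/bar.
D: 5/1.5 = 10/3 chords/bar.
E: 3/5 = 0.6 chords/bar.
Fastest is B at 4 chords/bar.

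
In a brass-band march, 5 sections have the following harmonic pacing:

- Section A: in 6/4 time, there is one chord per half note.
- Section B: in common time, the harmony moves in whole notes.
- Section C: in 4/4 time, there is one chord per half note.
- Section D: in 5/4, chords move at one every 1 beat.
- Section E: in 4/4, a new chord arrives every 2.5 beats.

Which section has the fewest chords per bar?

Section B

A: 6 beats/bar ÷ 2 beats/chord = 3 chords/bar.
B: 4 beats/bar ÷ 4 beats/chord = 1 chord/bar.
C: 4 beats/bar ÷ 2 beats/chord = 2 chords/bar.
D: 5 beats/bar ÷ 1 beat/chord = 5 chords/bar.
E: 4 beats/bar ÷ 2.5 beats/chord = 1.6 chords/bar.
Slowest is B at 1 chords/bar.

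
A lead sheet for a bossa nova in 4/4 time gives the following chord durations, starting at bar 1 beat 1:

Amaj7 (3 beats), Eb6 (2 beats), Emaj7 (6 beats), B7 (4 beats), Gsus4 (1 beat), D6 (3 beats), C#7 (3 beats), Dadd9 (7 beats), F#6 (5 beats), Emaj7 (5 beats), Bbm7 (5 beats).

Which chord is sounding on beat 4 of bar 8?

Beat 4 of bar 8 is beat (8−1)×4 + 4 = 32 overall.
Running totals: Amaj7 ends at 3, Eb6 ends at 5, Emaj7 ends at 11, B7 ends at 15, Gsus4 ends at 16, D6 ends at 19, C#7 ends at 22, Dadd9 ends at 29, F#6 ends at 34.
Beat 32 falls within F#6.

F#6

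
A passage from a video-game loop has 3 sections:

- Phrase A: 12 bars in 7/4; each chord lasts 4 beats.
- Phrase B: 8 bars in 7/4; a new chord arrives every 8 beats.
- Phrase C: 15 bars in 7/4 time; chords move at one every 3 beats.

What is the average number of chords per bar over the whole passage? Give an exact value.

1.8 chords per bar

A: 12 × 7 = 84 beats ÷ 4 = 21 chords.
B: 8 × 7 = 56 beats ÷ 8 = 7 chords.
C: 15 × 7 = 105 beats ÷ 3 = 35 chords.
Overall: 63 chords over 35 bars → 63/35 = 1.8 chords per bar.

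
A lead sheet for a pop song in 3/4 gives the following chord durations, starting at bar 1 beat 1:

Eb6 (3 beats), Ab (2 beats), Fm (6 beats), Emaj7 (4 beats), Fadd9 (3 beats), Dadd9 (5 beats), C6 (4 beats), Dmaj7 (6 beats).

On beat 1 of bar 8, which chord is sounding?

Beat 1 of bar 8 is beat (8−1)×3 + 1 = 22 overall.
Running totals: Eb6 ends at 3, Ab ends at 5, Fm ends at 11, Emaj7 ends at 15, Fadd9 ends at 18, Dadd9 ends at 23.
Beat 22 falls within Dadd9.

Dadd9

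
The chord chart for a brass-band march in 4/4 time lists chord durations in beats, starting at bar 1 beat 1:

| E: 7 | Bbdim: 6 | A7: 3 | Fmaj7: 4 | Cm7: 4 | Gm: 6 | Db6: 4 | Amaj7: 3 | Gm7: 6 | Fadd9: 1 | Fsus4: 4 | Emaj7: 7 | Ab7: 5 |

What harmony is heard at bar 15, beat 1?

Beat 1 of bar 15 is beat (15−1)×4 + 1 = 57 overall.
Running totals: E ends at 7, Bbdim ends at 13, A7 ends at 16, Fmaj7 ends at 20, Cm7 ends at 24, Gm ends at 30, Db6 ends at 34, Amaj7 ends at 37, Gm7 ends at 43, Fadd9 ends at 44, Fsus4 ends at 48, Emaj7 ends at 55, Ab7 ends at 60.
Beat 57 falls within Ab7.

Ab7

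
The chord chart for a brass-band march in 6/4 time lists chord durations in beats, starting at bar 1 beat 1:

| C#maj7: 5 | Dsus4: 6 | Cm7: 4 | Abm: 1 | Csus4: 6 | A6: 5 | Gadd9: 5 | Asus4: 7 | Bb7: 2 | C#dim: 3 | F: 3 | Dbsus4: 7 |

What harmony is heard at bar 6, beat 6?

Beat 6 of bar 6 is beat (6−1)×6 + 6 = 36 overall.
Running totals: C#maj7 ends at 5, Dsus4 ends at 11, Cm7 ends at 15, Abm ends at 16, Csus4 ends at 22, A6 ends at 27, Gadd9 ends at 32, Asus4 ends at 39.
Beat 36 falls within Asus4.

Asus4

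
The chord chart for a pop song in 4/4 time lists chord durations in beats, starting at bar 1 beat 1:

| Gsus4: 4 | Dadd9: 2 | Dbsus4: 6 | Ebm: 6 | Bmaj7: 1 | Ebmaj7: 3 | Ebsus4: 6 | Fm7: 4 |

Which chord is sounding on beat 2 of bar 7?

Beat 2 of bar 7 is beat (7−1)×4 + 2 = 26 overall.
Running totals: Gsus4 ends at 4, Dadd9 ends at 6, Dbsus4 ends at 12, Ebm ends at 18, Bmaj7 ends at 19, Ebmaj7 ends at 22, Ebsus4 ends at 28.
Beat 26 falls within Ebsus4.

Ebsus4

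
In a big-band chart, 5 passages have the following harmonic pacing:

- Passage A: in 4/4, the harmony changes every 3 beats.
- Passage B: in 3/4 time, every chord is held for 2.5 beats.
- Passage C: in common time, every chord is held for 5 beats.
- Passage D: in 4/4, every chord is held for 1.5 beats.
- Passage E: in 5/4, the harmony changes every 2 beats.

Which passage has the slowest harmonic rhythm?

A: each chord is 3 beats in 4/4, so 4/3 per bar.
B: each chord is 2.5 beats in 3/4, so 1.2 per bar.
C: each chord is 5 beats in 4/4, so 0.8 per bar.
D: each chord is 1.5 beats in 4/4, so 8/3 per bar.
E: each chord is 2 beats in 5/4, so 2.5 per bar.
Slowest is C at 0.8 chords/bar.

Passage C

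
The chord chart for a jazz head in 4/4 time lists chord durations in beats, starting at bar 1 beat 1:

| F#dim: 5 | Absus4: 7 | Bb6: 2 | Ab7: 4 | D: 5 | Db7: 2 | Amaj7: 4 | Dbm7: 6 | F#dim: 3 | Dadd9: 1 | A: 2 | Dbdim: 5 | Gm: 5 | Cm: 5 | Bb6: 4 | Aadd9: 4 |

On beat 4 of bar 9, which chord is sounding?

F#dim

Beat 4 of bar 9 is beat (9−1)×4 + 4 = 36 overall.
Running totals: F#dim ends at 5, Absus4 ends at 12, Bb6 ends at 14, Ab7 ends at 18, D ends at 23, Db7 ends at 25, Amaj7 ends at 29, Dbm7 ends at 35, F#dim ends at 38.
Beat 36 falls within F#dim.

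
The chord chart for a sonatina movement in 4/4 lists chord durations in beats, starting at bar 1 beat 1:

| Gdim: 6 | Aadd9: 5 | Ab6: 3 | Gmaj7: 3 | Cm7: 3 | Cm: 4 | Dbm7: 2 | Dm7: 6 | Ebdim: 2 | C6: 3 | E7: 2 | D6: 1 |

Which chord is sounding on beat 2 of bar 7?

Dbm7

Beat 2 of bar 7 is beat (7−1)×4 + 2 = 26 overall.
Running totals: Gdim ends at 6, Aadd9 ends at 11, Ab6 ends at 14, Gmaj7 ends at 17, Cm7 ends at 20, Cm ends at 24, Dbm7 ends at 26.
Beat 26 falls within Dbm7.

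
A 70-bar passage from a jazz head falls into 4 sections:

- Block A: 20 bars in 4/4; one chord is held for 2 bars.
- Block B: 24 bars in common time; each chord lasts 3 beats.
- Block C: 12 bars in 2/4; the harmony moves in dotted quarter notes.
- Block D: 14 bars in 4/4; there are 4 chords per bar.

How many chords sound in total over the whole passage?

114 chords

A: 20·4 = 80 beats, 80/8 = 10 chords.
B: 24·4 = 96 beats, 96/3 = 32 chords.
C: 12·2 = 24 beats, 24/1.5 = 16 chords.
D: 14·4 = 56 beats, 56/1 = 56 chords.
Total: 10 + 32 + 16 + 56 = 114.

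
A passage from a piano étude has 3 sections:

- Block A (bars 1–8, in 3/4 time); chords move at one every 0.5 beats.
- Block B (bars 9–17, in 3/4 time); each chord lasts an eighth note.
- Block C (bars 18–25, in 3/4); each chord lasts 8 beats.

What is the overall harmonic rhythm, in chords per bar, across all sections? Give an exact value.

A: 8 bars of 3 beats is 24 beats; at 0.5 beats each that's 48 chords.
B: 9 bars of 3 beats is 27 beats; at 0.5 beats each that's 54 chords.
C: 8 bars of 3 beats is 24 beats; at 8 beats each that's 3 chords.
Overall: 105 chords over 25 bars → 105/25 = 4.2 chords per bar.

4.2 chords per bar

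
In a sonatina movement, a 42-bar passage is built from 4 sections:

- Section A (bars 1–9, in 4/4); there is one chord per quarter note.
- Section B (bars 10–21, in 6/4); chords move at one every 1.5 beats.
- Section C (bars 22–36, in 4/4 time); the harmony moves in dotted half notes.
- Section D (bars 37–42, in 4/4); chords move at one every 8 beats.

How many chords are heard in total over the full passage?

107 chords

A: 9·4 = 36 beats, 36/1 = 36 chords.
B: 12·6 = 72 beats, 72/1.5 = 48 chords.
C: 15·4 = 60 beats, 60/3 = 20 chords.
D: 6·4 = 24 beats, 24/8 = 3 chords.
Total: 36 + 48 + 20 + 3 = 107.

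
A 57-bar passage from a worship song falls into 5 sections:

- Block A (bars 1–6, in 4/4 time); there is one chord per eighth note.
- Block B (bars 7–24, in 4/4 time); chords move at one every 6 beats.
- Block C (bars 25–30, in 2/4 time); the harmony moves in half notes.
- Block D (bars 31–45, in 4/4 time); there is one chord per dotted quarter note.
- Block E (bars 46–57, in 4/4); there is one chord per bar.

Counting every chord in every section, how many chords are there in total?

A: 6 bars × 4 beats = 24 beats; 0.5 beats/chord → 48 chords.
B: 18 bars × 4 beats = 72 beats; 6 beats/chord → 12 chords.
C: 6 bars × 2 beats = 12 beats; 2 beats/chord → 6 chords.
D: 15 bars × 4 beats = 60 beats; 1.5 beats/chord → 40 chords.
E: 12 bars × 4 beats = 48 beats; 4 beats/chord → 12 chords.
Total: 48 + 12 + 6 + 40 + 12 = 118.

118 chords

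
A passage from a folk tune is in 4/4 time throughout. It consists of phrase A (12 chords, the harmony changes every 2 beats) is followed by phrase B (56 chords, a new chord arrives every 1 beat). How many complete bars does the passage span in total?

20 bars

A: 12 × 2 = 24 beats = 6 bars.
B: 56 × 1 = 56 beats = 14 bars.
Total: 6 + 14 = 20 bars.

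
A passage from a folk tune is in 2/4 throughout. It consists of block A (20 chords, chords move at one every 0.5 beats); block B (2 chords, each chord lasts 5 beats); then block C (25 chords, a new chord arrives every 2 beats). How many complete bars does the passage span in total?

A: 20 × 0.5 = 10 beats = 5 bars.
B: 2 × 5 = 10 beats = 5 bars.
C: 25 × 2 = 50 beats = 25 bars.
Total: 5 + 5 + 25 = 35 bars.

35 bars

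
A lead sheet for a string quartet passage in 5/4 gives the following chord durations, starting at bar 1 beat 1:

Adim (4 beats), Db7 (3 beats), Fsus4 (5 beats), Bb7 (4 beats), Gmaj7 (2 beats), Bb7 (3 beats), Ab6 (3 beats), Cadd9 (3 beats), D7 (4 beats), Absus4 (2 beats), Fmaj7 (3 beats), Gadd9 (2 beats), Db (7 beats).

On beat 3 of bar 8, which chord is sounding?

Gadd9

Beat 3 of bar 8 is beat (8−1)×5 + 3 = 38 overall.
Running totals: Adim ends at 4, Db7 ends at 7, Fsus4 ends at 12, Bb7 ends at 16, Gmaj7 ends at 18, Bb7 ends at 21, Ab6 ends at 24, Cadd9 ends at 27, D7 ends at 31, Absus4 ends at 33, Fmaj7 ends at 36, Gadd9 ends at 38.
Beat 38 falls within Gadd9.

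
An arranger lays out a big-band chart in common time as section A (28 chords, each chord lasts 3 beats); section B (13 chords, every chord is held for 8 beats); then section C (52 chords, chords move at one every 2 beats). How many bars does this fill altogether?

A: 28 × 3 = 84 beats = 21 bars.
B: 13 × 8 = 104 beats = 26 bars.
C: 52 × 2 = 104 beats = 26 bars.
Total: 21 + 26 + 26 = 73 bars.

73 bars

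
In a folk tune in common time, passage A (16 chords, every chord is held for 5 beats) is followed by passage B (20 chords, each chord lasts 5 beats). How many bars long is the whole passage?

A: 16 × 5 = 80 beats = 20 bars.
B: 20 × 5 = 100 beats = 25 bars.
Total: 20 + 25 = 45 bars.

45 bars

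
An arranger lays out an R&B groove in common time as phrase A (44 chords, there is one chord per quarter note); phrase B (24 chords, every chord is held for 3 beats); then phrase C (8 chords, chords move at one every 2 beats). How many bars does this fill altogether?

33 bars

A: 44 × 1 = 44 beats = 11 bars.
B: 24 × 3 = 72 beats = 18 bars.
C: 8 × 2 = 16 beats = 4 bars.
Total: 11 + 18 + 4 = 33 bars.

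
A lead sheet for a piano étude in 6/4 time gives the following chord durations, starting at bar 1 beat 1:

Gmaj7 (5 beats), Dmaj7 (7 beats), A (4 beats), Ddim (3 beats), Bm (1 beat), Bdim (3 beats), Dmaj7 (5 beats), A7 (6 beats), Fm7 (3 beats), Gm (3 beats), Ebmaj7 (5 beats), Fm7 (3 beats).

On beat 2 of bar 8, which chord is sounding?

Beat 2 of bar 8 is beat (8−1)×6 + 2 = 44 overall.
Running totals: Gmaj7 ends at 5, Dmaj7 ends at 12, A ends at 16, Ddim ends at 19, Bm ends at 20, Bdim ends at 23, Dmaj7 ends at 28, A7 ends at 34, Fm7 ends at 37, Gm ends at 40, Ebmaj7 ends at 45.
Beat 44 falls within Ebmaj7.

Ebmaj7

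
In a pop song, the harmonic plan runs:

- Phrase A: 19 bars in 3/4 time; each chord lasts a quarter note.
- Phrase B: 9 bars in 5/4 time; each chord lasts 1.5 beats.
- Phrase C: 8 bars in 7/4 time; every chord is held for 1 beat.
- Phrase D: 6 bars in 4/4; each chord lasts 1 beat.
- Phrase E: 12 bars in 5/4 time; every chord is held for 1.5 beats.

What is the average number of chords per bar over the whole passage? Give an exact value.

23/6 chords per bar

A: 19 bars of 3 beats is 57 beats; at 1 beat each that's 57 chords.
B: 9 bars of 5 beats is 45 beats; at 1.5 beats each that's 30 chords.
C: 8 bars of 7 beats is 56 beats; at 1 beat each that's 56 chords.
D: 6 bars of 4 beats is 24 beats; at 1 beat each that's 24 chords.
E: 12 bars of 5 beats is 60 beats; at 1.5 beats each that's 40 chords.
Overall: 207 chords over 54 bars → 207/54 = 23/6 chords per bar.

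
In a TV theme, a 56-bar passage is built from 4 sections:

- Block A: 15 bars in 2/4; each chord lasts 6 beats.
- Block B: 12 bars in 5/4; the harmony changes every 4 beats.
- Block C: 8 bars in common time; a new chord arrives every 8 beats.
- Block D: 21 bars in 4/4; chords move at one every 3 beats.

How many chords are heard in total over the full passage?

52 chords

A has 30 beats and chords last 6 each, so 5 chords.
B has 60 beats and chords last 4 each, so 15 chords.
C has 32 beats and chords last 8 each, so 4 chords.
D has 84 beats and chords last 3 each, so 28 chords.
Total: 5 + 15 + 4 + 28 = 52.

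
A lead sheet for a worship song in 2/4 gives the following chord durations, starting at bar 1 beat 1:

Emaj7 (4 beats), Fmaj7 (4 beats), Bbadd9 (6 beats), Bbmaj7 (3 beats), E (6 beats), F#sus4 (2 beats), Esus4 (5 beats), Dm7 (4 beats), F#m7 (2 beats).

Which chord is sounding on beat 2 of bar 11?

E

Beat 2 of bar 11 is beat (11−1)×2 + 2 = 22 overall.
Running totals: Emaj7 ends at 4, Fmaj7 ends at 8, Bbadd9 ends at 14, Bbmaj7 ends at 17, E ends at 23.
Beat 22 falls within E.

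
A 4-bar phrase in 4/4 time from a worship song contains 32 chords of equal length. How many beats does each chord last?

0.5 beats

4 bars × 4 beats/bar = 16 beats total.
16 beats ÷ 32 chords = 0.5 beats per chord.
(That is an eighth note.)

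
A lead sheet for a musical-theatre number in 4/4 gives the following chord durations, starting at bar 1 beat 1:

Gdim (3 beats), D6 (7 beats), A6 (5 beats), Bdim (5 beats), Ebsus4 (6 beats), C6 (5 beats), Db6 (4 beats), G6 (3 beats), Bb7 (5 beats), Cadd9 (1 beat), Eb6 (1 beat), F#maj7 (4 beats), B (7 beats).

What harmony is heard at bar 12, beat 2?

Beat 2 of bar 12 is beat (12−1)×4 + 2 = 46 overall.
Running totals: Gdim ends at 3, D6 ends at 10, A6 ends at 15, Bdim ends at 20, Ebsus4 ends at 26, C6 ends at 31, Db6 ends at 35, G6 ends at 38, Bb7 ends at 43, Cadd9 ends at 44, Eb6 ends at 45, F#maj7 ends at 49.
Beat 46 falls within F#maj7.

F#maj7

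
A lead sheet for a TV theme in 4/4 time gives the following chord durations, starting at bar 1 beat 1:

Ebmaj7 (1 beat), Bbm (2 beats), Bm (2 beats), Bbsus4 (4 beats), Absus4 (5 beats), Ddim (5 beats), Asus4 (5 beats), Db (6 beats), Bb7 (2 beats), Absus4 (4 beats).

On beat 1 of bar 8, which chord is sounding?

Db

Beat 1 of bar 8 is beat (8−1)×4 + 1 = 29 overall.
Running totals: Ebmaj7 ends at 1, Bbm ends at 3, Bm ends at 5, Bbsus4 ends at 9, Absus4 ends at 14, Ddim ends at 19, Asus4 ends at 24, Db ends at 30.
Beat 29 falls within Db.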